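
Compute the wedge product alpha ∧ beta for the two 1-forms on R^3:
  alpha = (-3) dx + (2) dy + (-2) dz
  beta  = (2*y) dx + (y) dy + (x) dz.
alpha ∧ beta = (-7*y) dx ∧ dy + (-3*x + 4*y) dx ∧ dz + (2*x + 2*y) dy ∧ dz

Distribute the wedge, using dx_i ∧ dx_j = -dx_j ∧ dx_i and dx_i ∧ dx_i = 0. For each pair (i, j) with i < j, the coefficient of dx_i ∧ dx_j in alpha ∧ beta is (alpha_i * beta_j - alpha_j * beta_i). Collecting: alpha ∧ beta = (-7*y) dx ∧ dy + (-3*x + 4*y) dx ∧ dz + (2*x + 2*y) dy ∧ dz.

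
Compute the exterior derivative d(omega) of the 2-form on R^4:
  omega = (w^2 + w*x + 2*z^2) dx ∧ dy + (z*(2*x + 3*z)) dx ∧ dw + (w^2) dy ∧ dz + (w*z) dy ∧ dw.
d(omega) = (4*z) dx ∧ dy ∧ dz + (2*w + x) dx ∧ dy ∧ dw + (-2*x - 6*z) dx ∧ dz ∧ dw + (w) dy ∧ dz ∧ dw

For a 2-form omega = sum_{i<j} g_{ij} dx_i ∧ dx_j, the exterior derivative is
  d(omega) = sum_{i<j} d(g_{ij}) ∧ dx_i ∧ dx_j = sum_{i<j, k} (∂g_{ij}/∂x_k) dx_k ∧ dx_i ∧ dx_j.
Expand each term, using dx_k ∧ dx_i ∧ dx_j = sgn(permutation) dx_{(a)} ∧ dx_{(b)} ∧ dx_{(c)} with (a < b < c) sorted:
  d(w^2 + w*x + 2*z^2) includes (∂/∂z)(w^2 + w*x + 2*z^2) dz = (4*z) dz, which multiplied by dx ∧ dy gives (4*z) dx ∧ dy ∧ dz
  d(w^2 + w*x + 2*z^2) includes (∂/∂w)(w^2 + w*x + 2*z^2) dw = (2*w + x) dw, which multiplied by dx ∧ dy gives (2*w + x) dx ∧ dy ∧ dw
  d(z*(2*x + 3*z)) includes (∂/∂z)(z*(2*x + 3*z)) dz = (2*x + 6*z) dz, which multiplied by dx ∧ dw gives (-2*x - 6*z) dx ∧ dz ∧ dw
  d(w^2) includes (∂/∂w)(w^2) dw = (2*w) dw, which multiplied by dy ∧ dz gives (2*w) dy ∧ dz ∧ dw
  d(w*z) includes (∂/∂z)(w*z) dz = (w) dz, which multiplied by dy ∧ dw gives (-w) dy ∧ dz ∧ dw
Collecting like 3-forms: d(omega) = (4*z) dx ∧ dy ∧ dz + (2*w + x) dx ∧ dy ∧ dw + (-2*x - 6*z) dx ∧ dz ∧ dw + (w) dy ∧ dz ∧ dw.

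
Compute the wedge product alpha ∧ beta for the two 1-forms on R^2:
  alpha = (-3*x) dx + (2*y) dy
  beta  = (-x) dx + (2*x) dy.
alpha ∧ beta = (2*x*(-3*x + y)) dx ∧ dy

Distribute the wedge, using dx_i ∧ dx_j = -dx_j ∧ dx_i and dx_i ∧ dx_i = 0. For each pair (i, j) with i < j, the coefficient of dx_i ∧ dx_j in alpha ∧ beta is (alpha_i * beta_j - alpha_j * beta_i). Collecting: alpha ∧ beta = (2*x*(-3*x + y)) dx ∧ dy.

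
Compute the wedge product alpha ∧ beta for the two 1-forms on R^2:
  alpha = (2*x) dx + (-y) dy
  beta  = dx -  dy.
alpha ∧ beta = (-2*x + y) dx ∧ dy

Distribute the wedge, using dx_i ∧ dx_j = -dx_j ∧ dx_i and dx_i ∧ dx_i = 0. For each pair (i, j) with i < j, the coefficient of dx_i ∧ dx_j in alpha ∧ beta is (alpha_i * beta_j - alpha_j * beta_i). Collecting: alpha ∧ beta = (-2*x + y) dx ∧ dy.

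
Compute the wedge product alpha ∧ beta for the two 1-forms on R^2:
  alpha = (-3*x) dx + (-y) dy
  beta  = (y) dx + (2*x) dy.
alpha ∧ beta = (-6*x^2 + y^2) dx ∧ dy

Distribute the wedge, using dx_i ∧ dx_j = -dx_j ∧ dx_i and dx_i ∧ dx_i = 0. For each pair (i, j) with i < j, the coefficient of dx_i ∧ dx_j in alpha ∧ beta is (alpha_i * beta_j - alpha_j * beta_i). Collecting: alpha ∧ beta = (-6*x^2 + y^2) dx ∧ dy.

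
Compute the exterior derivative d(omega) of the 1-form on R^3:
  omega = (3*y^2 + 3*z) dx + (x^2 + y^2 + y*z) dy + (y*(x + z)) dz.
d(omega) = (2*x - 6*y) dx ∧ dy + (y - 3) dx ∧ dz + (x - y + z) dy ∧ dz

For a 1-form omega = sum_i f_i dx_i, the exterior derivative is
  d(omega) = sum_{i < j} (∂f_j/∂x_i - ∂f_i/∂x_j) dx_i ∧ dx_j.
  coefficient of dx ∧ dy: ∂f_2/∂x - ∂f_1/∂y = ∂(x^2 + y^2 + y*z)/∂x - ∂(3*y^2 + 3*z)/∂y = 2*x - 6*y
  coefficient of dx ∧ dz: ∂f_3/∂x - ∂f_1/∂z = ∂(y*(x + z))/∂x - ∂(3*y^2 + 3*z)/∂z = y - 3
  coefficient of dy ∧ dz: ∂f_3/∂y - ∂f_2/∂z = ∂(y*(x + z))/∂y - ∂(x^2 + y^2 + y*z)/∂z = x - y + z
Assembling: d(omega) = (2*x - 6*y) dx ∧ dy + (y - 3) dx ∧ dz + (x - y + z) dy ∧ dz.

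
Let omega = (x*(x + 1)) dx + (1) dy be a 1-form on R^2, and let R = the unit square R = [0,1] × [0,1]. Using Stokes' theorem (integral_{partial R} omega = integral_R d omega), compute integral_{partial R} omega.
integral_(partial R) omega = 0

Stokes: integral_partial_R omega = integral_R d omega with d omega = (∂Q/∂x - ∂P/∂y) dx ∧ dy.
  ∂Q/∂x = 0
  ∂P/∂y = 0
  integrand = ∂Q/∂x - ∂P/∂y = 0.
Integrating over R: integral_0^1 integral_0^1 (0) dx dy = 0.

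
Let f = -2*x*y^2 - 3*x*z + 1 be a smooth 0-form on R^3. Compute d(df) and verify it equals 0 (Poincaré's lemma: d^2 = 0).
d(df) = 0

Step 1: df = sum_i (∂f/∂x_i) dx_i = (-2*y^2 - 3*z) dx + (-4*x*y) dy + (-3*x) dz.
Step 2: Apply d again. Using the 1-form formula, the coefficient of dx ∧ dy in d(df) is ∂^2 f/∂x ∂y - ∂^2 f/∂y ∂x = (-4*y) - (-4*y) = 0 (equality of mixed partials for smooth f).
Similarly for dx ∧ dz and dy ∧ dz — all coefficients vanish. So d(df) = 0.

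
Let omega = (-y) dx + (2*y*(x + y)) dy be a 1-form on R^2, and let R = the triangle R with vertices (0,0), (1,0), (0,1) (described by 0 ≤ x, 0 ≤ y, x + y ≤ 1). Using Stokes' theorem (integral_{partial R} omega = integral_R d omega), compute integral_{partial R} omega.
integral_(partial R) omega = 5/6

Stokes: integral_partial_R omega = integral_R d omega with d omega = (∂Q/∂x - ∂P/∂y) dx ∧ dy.
  ∂Q/∂x = 2*y
  ∂P/∂y = -1
  integrand = ∂Q/∂x - ∂P/∂y = 2*y + 1.
Integrating over R: integral_0^1 integral_0^{1-x} (2*y + 1) dy dx = 5/6.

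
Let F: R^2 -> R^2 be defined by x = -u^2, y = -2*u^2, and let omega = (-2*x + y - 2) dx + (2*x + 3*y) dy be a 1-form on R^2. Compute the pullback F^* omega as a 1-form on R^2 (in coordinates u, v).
F^* omega = (32*u^3 + 4*u) du

Using F^*(f dg) = (f ∘ F) d(g ∘ F), substitute each coordinate x_i by F_i(u, v) in f_i, and replace dx_i by d F_i = (∂F_i/∂u) du + (∂F_i/∂v) dv.
  For the x component: f_1(F) = -2; d F_1 = (-2*u) du + (0) dv
  For the y component: f_2(F) = -8*u^2; d F_2 = (-4*u) du + (0) dv
Combining and collecting du, dv coefficients:
  coeff of du: 32*u^3 + 4*u
  coeff of dv: 0
F^* omega = (32*u^3 + 4*u) du.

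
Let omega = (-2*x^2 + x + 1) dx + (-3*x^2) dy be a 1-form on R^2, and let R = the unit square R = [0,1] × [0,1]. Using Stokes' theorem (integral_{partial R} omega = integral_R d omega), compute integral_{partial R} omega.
integral_(partial R) omega = -3

Stokes: integral_partial_R omega = integral_R d omega with d omega = (∂Q/∂x - ∂P/∂y) dx ∧ dy.
  ∂Q/∂x = -6*x
  ∂P/∂y = 0
  integrand = ∂Q/∂x - ∂P/∂y = -6*x.
Integrating over R: integral_0^1 integral_0^1 (-6*x) dx dy = -3.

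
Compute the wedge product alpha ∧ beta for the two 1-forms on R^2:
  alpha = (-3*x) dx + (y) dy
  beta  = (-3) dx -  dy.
alpha ∧ beta = (3*x + 3*y) dx ∧ dy

Distribute the wedge, using dx_i ∧ dx_j = -dx_j ∧ dx_i and dx_i ∧ dx_i = 0. For each pair (i, j) with i < j, the coefficient of dx_i ∧ dx_j in alpha ∧ beta is (alpha_i * beta_j - alpha_j * beta_i). Collecting: alpha ∧ beta = (3*x + 3*y) dx ∧ dy.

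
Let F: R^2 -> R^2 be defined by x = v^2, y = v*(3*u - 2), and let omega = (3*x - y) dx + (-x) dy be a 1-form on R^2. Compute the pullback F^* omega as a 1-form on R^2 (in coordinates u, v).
F^* omega = (-3*v^3) du + (v^2*(-9*u + 6*v + 6)) dv

Using F^*(f dg) = (f ∘ F) d(g ∘ F), substitute each coordinate x_i by F_i(u, v) in f_i, and replace dx_i by d F_i = (∂F_i/∂u) du + (∂F_i/∂v) dv.
  For the x component: f_1(F) = v*(-3*u + 3*v + 2); d F_1 = (0) du + (2*v) dv
  For the y component: f_2(F) = -v^2; d F_2 = (3*v) du + (3*u - 2) dv
Combining and collecting du, dv coefficients:
  coeff of du: -3*v^3
  coeff of dv: v^2*(-9*u + 6*v + 6)
F^* omega = (-3*v^3) du + (v^2*(-9*u + 6*v + 6)) dv.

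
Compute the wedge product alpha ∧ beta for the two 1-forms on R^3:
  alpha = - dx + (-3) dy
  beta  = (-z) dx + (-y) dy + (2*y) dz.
alpha ∧ beta = (y - 3*z) dx ∧ dy + (-2*y) dx ∧ dz + (-6*y) dy ∧ dz

Distribute the wedge, using dx_i ∧ dx_j = -dx_j ∧ dx_i and dx_i ∧ dx_i = 0. For each pair (i, j) with i < j, the coefficient of dx_i ∧ dx_j in alpha ∧ beta is (alpha_i * beta_j - alpha_j * beta_i). Collecting: alpha ∧ beta = (y - 3*z) dx ∧ dy + (-2*y) dx ∧ dz + (-6*y) dy ∧ dz.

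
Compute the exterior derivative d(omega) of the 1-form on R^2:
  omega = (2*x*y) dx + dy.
d(omega) = (-2*x) dx ∧ dy

For a 1-form omega = sum_i f_i dx_i, the exterior derivative is
  d(omega) = sum_{i < j} (∂f_j/∂x_i - ∂f_i/∂x_j) dx_i ∧ dx_j.
  coefficient of dx ∧ dy: ∂f_2/∂x - ∂f_1/∂y = ∂(1)/∂x - ∂(2*x*y)/∂y = -2*x
Assembling: d(omega) = (-2*x) dx ∧ dy.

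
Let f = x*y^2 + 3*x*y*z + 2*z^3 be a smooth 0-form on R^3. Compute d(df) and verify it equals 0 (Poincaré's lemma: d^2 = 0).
d(df) = 0

Step 1: df = sum_i (∂f/∂x_i) dx_i = (y*(y + 3*z)) dx + (x*(2*y + 3*z)) dy + (3*x*y + 6*z^2) dz.
Step 2: Apply d again. Using the 1-form formula, the coefficient of dx ∧ dy in d(df) is ∂^2 f/∂x ∂y - ∂^2 f/∂y ∂x = (2*y + 3*z) - (2*y + 3*z) = 0 (equality of mixed partials for smooth f).
Similarly for dx ∧ dz and dy ∧ dz — all coefficients vanish. So d(df) = 0.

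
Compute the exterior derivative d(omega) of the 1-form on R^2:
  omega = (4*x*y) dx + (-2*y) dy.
d(omega) = (-4*x) dx ∧ dy

For a 1-form omega = sum_i f_i dx_i, the exterior derivative is
  d(omega) = sum_{i < j} (∂f_j/∂x_i - ∂f_i/∂x_j) dx_i ∧ dx_j.
  coefficient of dx ∧ dy: ∂f_2/∂x - ∂f_1/∂y = ∂(-2*y)/∂x - ∂(4*x*y)/∂y = -4*x
Assembling: d(omega) = (-4*x) dx ∧ dy.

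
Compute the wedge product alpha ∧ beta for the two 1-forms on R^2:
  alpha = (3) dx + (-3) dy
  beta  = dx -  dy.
alpha ∧ beta = 0

Distribute the wedge, using dx_i ∧ dx_j = -dx_j ∧ dx_i and dx_i ∧ dx_i = 0. For each pair (i, j) with i < j, the coefficient of dx_i ∧ dx_j in alpha ∧ beta is (alpha_i * beta_j - alpha_j * beta_i). Collecting: alpha ∧ beta = 0.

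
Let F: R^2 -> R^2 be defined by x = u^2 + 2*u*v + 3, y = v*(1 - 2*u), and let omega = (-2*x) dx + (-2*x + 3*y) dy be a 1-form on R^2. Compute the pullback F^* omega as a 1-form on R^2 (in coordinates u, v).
F^* omega = (-4*u^3 - 8*u^2*v + 12*u*v^2 - 12*u - 6*v^2) du + (12*u^2*v - 2*u^2 - 16*u*v + 3*v - 6) dv

Using F^*(f dg) = (f ∘ F) d(g ∘ F), substitute each coordinate x_i by F_i(u, v) in f_i, and replace dx_i by d F_i = (∂F_i/∂u) du + (∂F_i/∂v) dv.
  For the x component: f_1(F) = -2*u^2 - 4*u*v - 6; d F_1 = (2*u + 2*v) du + (2*u) dv
  For the y component: f_2(F) = -2*u^2 - 10*u*v + 3*v - 6; d F_2 = (-2*v) du + (1 - 2*u) dv
Combining and collecting du, dv coefficients:
  coeff of du: -4*u^3 - 8*u^2*v + 12*u*v^2 - 12*u - 6*v^2
  coeff of dv: 12*u^2*v - 2*u^2 - 16*u*v + 3*v - 6
F^* omega = (-4*u^3 - 8*u^2*v + 12*u*v^2 - 12*u - 6*v^2) du + (12*u^2*v - 2*u^2 - 16*u*v + 3*v - 6) dv.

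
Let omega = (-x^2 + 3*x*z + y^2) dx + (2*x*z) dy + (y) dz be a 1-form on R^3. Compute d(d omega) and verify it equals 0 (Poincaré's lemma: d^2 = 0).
d(d omega) = 0

Step 1: d omega = sum_{i<j} (∂f_j/∂x_i - ∂f_i/∂x_j) dx_i ∧ dx_j:
  coeff of dx ∧ dy: -2*y + 2*z
  coeff of dx ∧ dz: -3*x
  coeff of dy ∧ dz: 1 - 2*x
Step 2: Apply d again to each 2-form coefficient. The only possible 3-form in R^3 is dx ∧ dy ∧ dz, with coefficient
  ∂(coeff of dy∧dz)/∂x - ∂(coeff of dx∧dz)/∂y + ∂(coeff of dx∧dy)/∂z
  = ∂/∂x (1 - 2*x) - ∂/∂y (-3*x) + ∂/∂z (-2*y + 2*z).
Each of these terms simplifies to sums of mixed partials that cancel in pairs. The result is 0 (by equality of mixed partials for smooth functions — Schwarz / Clairaut).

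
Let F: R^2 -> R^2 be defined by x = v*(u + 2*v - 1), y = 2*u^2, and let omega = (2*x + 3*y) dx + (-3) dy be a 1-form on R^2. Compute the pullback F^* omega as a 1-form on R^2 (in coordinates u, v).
F^* omega = (6*u^2*v + 2*u*v^2 - 12*u + 4*v^3 - 2*v^2) du + (6*u^3 + 26*u^2*v - 6*u^2 + 12*u*v^2 - 4*u*v + 16*v^3 - 12*v^2 + 2*v) dv

Using F^*(f dg) = (f ∘ F) d(g ∘ F), substitute each coordinate x_i by F_i(u, v) in f_i, and replace dx_i by d F_i = (∂F_i/∂u) du + (∂F_i/∂v) dv.
  For the x component: f_1(F) = 6*u^2 + 2*u*v + 4*v^2 - 2*v; d F_1 = (v) du + (u + 4*v - 1) dv
  For the y component: f_2(F) = -3; d F_2 = (4*u) du + (0) dv
Combining and collecting du, dv coefficients:
  coeff of du: 6*u^2*v + 2*u*v^2 - 12*u + 4*v^3 - 2*v^2
  coeff of dv: 6*u^3 + 26*u^2*v - 6*u^2 + 12*u*v^2 - 4*u*v + 16*v^3 - 12*v^2 + 2*v
F^* omega = (6*u^2*v + 2*u*v^2 - 12*u + 4*v^3 - 2*v^2) du + (6*u^3 + 26*u^2*v - 6*u^2 + 12*u*v^2 - 4*u*v + 16*v^3 - 12*v^2 + 2*v) dv.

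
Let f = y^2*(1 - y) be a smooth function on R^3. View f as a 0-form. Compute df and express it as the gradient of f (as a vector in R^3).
df = (0) dx + (y*(2 - 3*y)) dy + (0) dz; grad f = (0, y*(2 - 3*y), 0)

For a 0-form f, d f = (∂f/∂x) dx + (∂f/∂y) dy + (∂f/∂z) dz. The components of the vector representation are exactly the entries of grad f in Cartesian coordinates:
  ∂f/∂x = 0
  ∂f/∂y = y*(2 - 3*y)
  ∂f/∂z = 0.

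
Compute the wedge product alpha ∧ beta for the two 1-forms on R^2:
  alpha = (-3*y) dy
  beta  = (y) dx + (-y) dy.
alpha ∧ beta = (3*y^2) dx ∧ dy

Distribute the wedge, using dx_i ∧ dx_j = -dx_j ∧ dx_i and dx_i ∧ dx_i = 0. For each pair (i, j) with i < j, the coefficient of dx_i ∧ dx_j in alpha ∧ beta is (alpha_i * beta_j - alpha_j * beta_i). Collecting: alpha ∧ beta = (3*y^2) dx ∧ dy.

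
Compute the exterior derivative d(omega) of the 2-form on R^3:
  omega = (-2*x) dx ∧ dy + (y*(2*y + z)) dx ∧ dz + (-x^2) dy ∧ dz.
d(omega) = (-2*x - 4*y - z) dx ∧ dy ∧ dz

For a 2-form omega = sum_{i<j} g_{ij} dx_i ∧ dx_j, the exterior derivative is
  d(omega) = sum_{i<j} d(g_{ij}) ∧ dx_i ∧ dx_j = sum_{i<j, k} (∂g_{ij}/∂x_k) dx_k ∧ dx_i ∧ dx_j.
Expand each term, using dx_k ∧ dx_i ∧ dx_j = sgn(permutation) dx_{(a)} ∧ dx_{(b)} ∧ dx_{(c)} with (a < b < c) sorted:
  d(y*(2*y + z)) includes (∂/∂y)(y*(2*y + z)) dy = (4*y + z) dy, which multiplied by dx ∧ dz gives (-4*y - z) dx ∧ dy ∧ dz
  d(-x^2) includes (∂/∂x)(-x^2) dx = (-2*x) dx, which multiplied by dy ∧ dz gives (-2*x) dx ∧ dy ∧ dz
Collecting like 3-forms: d(omega) = (-2*x - 4*y - z) dx ∧ dy ∧ dz.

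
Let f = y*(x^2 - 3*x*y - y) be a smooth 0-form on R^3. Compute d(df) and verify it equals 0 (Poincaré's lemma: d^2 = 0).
d(df) = 0

Step 1: df = sum_i (∂f/∂x_i) dx_i = (y*(2*x - 3*y)) dx + (x^2 - 6*x*y - 2*y) dy + (0) dz.
Step 2: Apply d again. Using the 1-form formula, the coefficient of dx ∧ dy in d(df) is ∂^2 f/∂x ∂y - ∂^2 f/∂y ∂x = (2*x - 6*y) - (2*x - 6*y) = 0 (equality of mixed partials for smooth f).
Similarly for dx ∧ dz and dy ∧ dz — all coefficients vanish. So d(df) = 0.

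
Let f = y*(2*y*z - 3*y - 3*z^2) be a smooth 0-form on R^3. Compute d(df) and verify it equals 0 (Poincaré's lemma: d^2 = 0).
d(df) = 0

Step 1: df = sum_i (∂f/∂x_i) dx_i = (0) dx + (4*y*z - 6*y - 3*z^2) dy + (2*y*(y - 3*z)) dz.
Step 2: Apply d again. Using the 1-form formula, the coefficient of dx ∧ dy in d(df) is ∂^2 f/∂x ∂y - ∂^2 f/∂y ∂x = (0) - (0) = 0 (equality of mixed partials for smooth f).
Similarly for dx ∧ dz and dy ∧ dz — all coefficients vanish. So d(df) = 0.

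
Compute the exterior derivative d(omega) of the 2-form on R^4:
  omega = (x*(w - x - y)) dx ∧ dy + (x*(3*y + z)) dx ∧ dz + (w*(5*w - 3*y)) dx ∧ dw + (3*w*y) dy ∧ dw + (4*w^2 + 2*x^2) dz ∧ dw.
d(omega) = (3*w + x) dx ∧ dy ∧ dw + (-3*x) dx ∧ dy ∧ dz + (4*x) dx ∧ dz ∧ dw

For a 2-form omega = sum_{i<j} g_{ij} dx_i ∧ dx_j, the exterior derivative is
  d(omega) = sum_{i<j} d(g_{ij}) ∧ dx_i ∧ dx_j = sum_{i<j, k} (∂g_{ij}/∂x_k) dx_k ∧ dx_i ∧ dx_j.
Expand each term, using dx_k ∧ dx_i ∧ dx_j = sgn(permutation) dx_{(a)} ∧ dx_{(b)} ∧ dx_{(c)} with (a < b < c) sorted:
  d(x*(w - x - y)) includes (∂/∂w)(x*(w - x - y)) dw = (x) dw, which multiplied by dx ∧ dy gives (x) dx ∧ dy ∧ dw
  d(x*(3*y + z)) includes (∂/∂y)(x*(3*y + z)) dy = (3*x) dy, which multiplied by dx ∧ dz gives (-3*x) dx ∧ dy ∧ dz
  d(w*(5*w - 3*y)) includes (∂/∂y)(w*(5*w - 3*y)) dy = (-3*w) dy, which multiplied by dx ∧ dw gives (3*w) dx ∧ dy ∧ dw
  d(4*w^2 + 2*x^2) includes (∂/∂x)(4*w^2 + 2*x^2) dx = (4*x) dx, which multiplied by dz ∧ dw gives (4*x) dx ∧ dz ∧ dw
Collecting like 3-forms: d(omega) = (3*w + x) dx ∧ dy ∧ dw + (-3*x) dx ∧ dy ∧ dz + (4*x) dx ∧ dz ∧ dw.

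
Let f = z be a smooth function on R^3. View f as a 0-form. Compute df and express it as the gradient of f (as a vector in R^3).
df = (0) dx + (0) dy + (1) dz; grad f = (0, 0, 1)

For a 0-form f, d f = (∂f/∂x) dx + (∂f/∂y) dy + (∂f/∂z) dz. The components of the vector representation are exactly the entries of grad f in Cartesian coordinates:
  ∂f/∂x = 0
  ∂f/∂y = 0
  ∂f/∂z = 1.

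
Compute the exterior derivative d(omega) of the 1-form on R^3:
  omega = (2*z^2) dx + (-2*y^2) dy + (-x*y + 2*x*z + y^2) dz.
d(omega) = (-y - 2*z) dx ∧ dz + (-x + 2*y) dy ∧ dz

For a 1-form omega = sum_i f_i dx_i, the exterior derivative is
  d(omega) = sum_{i < j} (∂f_j/∂x_i - ∂f_i/∂x_j) dx_i ∧ dx_j.
  coefficient of dx ∧ dz: ∂f_3/∂x - ∂f_1/∂z = ∂(-x*y + 2*x*z + y^2)/∂x - ∂(2*z^2)/∂z = -y - 2*z
  coefficient of dy ∧ dz: ∂f_3/∂y - ∂f_2/∂z = ∂(-x*y + 2*x*z + y^2)/∂y - ∂(-2*y^2)/∂z = -x + 2*y
Assembling: d(omega) = (-y - 2*z) dx ∧ dz + (-x + 2*y) dy ∧ dz.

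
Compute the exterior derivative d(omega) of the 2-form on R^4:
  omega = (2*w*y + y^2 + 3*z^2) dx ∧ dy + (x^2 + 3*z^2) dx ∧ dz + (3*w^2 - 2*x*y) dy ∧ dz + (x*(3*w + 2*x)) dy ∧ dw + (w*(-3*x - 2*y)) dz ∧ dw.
d(omega) = (-2*y + 6*z) dx ∧ dy ∧ dz + (3*w + 4*x + 2*y) dx ∧ dy ∧ dw + (4*w) dy ∧ dz ∧ dw + (-3*w) dx ∧ dz ∧ dw

For a 2-form omega = sum_{i<j} g_{ij} dx_i ∧ dx_j, the exterior derivative is
  d(omega) = sum_{i<j} d(g_{ij}) ∧ dx_i ∧ dx_j = sum_{i<j, k} (∂g_{ij}/∂x_k) dx_k ∧ dx_i ∧ dx_j.
Expand each term, using dx_k ∧ dx_i ∧ dx_j = sgn(permutation) dx_{(a)} ∧ dx_{(b)} ∧ dx_{(c)} with (a < b < c) sorted:
  d(2*w*y + y^2 + 3*z^2) includes (∂/∂z)(2*w*y + y^2 + 3*z^2) dz = (6*z) dz, which multiplied by dx ∧ dy gives (6*z) dx ∧ dy ∧ dz
  d(2*w*y + y^2 + 3*z^2) includes (∂/∂w)(2*w*y + y^2 + 3*z^2) dw = (2*y) dw, which multiplied by dx ∧ dy gives (2*y) dx ∧ dy ∧ dw
  d(3*w^2 - 2*x*y) includes (∂/∂x)(3*w^2 - 2*x*y) dx = (-2*y) dx, which multiplied by dy ∧ dz gives (-2*y) dx ∧ dy ∧ dz
  d(3*w^2 - 2*x*y) includes (∂/∂w)(3*w^2 - 2*x*y) dw = (6*w) dw, which multiplied by dy ∧ dz gives (6*w) dy ∧ dz ∧ dw
  d(x*(3*w + 2*x)) includes (∂/∂x)(x*(3*w + 2*x)) dx = (3*w + 4*x) dx, which multiplied by dy ∧ dw gives (3*w + 4*x) dx ∧ dy ∧ dw
  d(w*(-3*x - 2*y)) includes (∂/∂x)(w*(-3*x - 2*y)) dx = (-3*w) dx, which multiplied by dz ∧ dw gives (-3*w) dx ∧ dz ∧ dw
  d(w*(-3*x - 2*y)) includes (∂/∂y)(w*(-3*x - 2*y)) dy = (-2*w) dy, which multiplied by dz ∧ dw gives (-2*w) dy ∧ dz ∧ dw
Collecting like 3-forms: d(omega) = (-2*y + 6*z) dx ∧ dy ∧ dz + (3*w + 4*x + 2*y) dx ∧ dy ∧ dw + (4*w) dy ∧ dz ∧ dw + (-3*w) dx ∧ dz ∧ dw.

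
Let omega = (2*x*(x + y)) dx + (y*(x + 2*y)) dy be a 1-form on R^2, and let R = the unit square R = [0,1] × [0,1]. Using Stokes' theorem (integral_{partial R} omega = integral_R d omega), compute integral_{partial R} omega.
integral_(partial R) omega = -1/2

Stokes: integral_partial_R omega = integral_R d omega with d omega = (∂Q/∂x - ∂P/∂y) dx ∧ dy.
  ∂Q/∂x = y
  ∂P/∂y = 2*x
  integrand = ∂Q/∂x - ∂P/∂y = -2*x + y.
Integrating over R: integral_0^1 integral_0^1 (-2*x + y) dx dy = -1/2.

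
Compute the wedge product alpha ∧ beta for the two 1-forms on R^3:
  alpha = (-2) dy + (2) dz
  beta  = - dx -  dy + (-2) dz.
alpha ∧ beta = (-2) dx ∧ dy + (6) dy ∧ dz + (2) dx ∧ dz

Distribute the wedge, using dx_i ∧ dx_j = -dx_j ∧ dx_i and dx_i ∧ dx_i = 0. For each pair (i, j) with i < j, the coefficient of dx_i ∧ dx_j in alpha ∧ beta is (alpha_i * beta_j - alpha_j * beta_i). Collecting: alpha ∧ beta = (-2) dx ∧ dy + (6) dy ∧ dz + (2) dx ∧ dz.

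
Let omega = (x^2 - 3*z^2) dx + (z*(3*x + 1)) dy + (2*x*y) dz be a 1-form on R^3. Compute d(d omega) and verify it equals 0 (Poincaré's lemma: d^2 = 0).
d(d omega) = 0

Step 1: d omega = sum_{i<j} (∂f_j/∂x_i - ∂f_i/∂x_j) dx_i ∧ dx_j:
  coeff of dx ∧ dy: 3*z
  coeff of dx ∧ dz: 2*y + 6*z
  coeff of dy ∧ dz: -x - 1
Step 2: Apply d again to each 2-form coefficient. The only possible 3-form in R^3 is dx ∧ dy ∧ dz, with coefficient
  ∂(coeff of dy∧dz)/∂x - ∂(coeff of dx∧dz)/∂y + ∂(coeff of dx∧dy)/∂z
  = ∂/∂x (-x - 1) - ∂/∂y (2*y + 6*z) + ∂/∂z (3*z).
Each of these terms simplifies to sums of mixed partials that cancel in pairs. The result is 0 (by equality of mixed partials for smooth functions — Schwarz / Clairaut).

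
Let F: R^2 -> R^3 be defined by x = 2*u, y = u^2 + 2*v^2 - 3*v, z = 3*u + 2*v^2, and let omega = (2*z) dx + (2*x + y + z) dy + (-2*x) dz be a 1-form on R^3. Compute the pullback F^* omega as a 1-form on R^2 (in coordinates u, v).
F^* omega = (2*u^3 + 14*u^2 + 8*u*v^2 - 6*u*v + 8*v^2) du + (4*u^2*v - 3*u^2 + 12*u*v - 21*u + 16*v^3 - 24*v^2 + 9*v) dv

Using F^*(f dg) = (f ∘ F) d(g ∘ F), substitute each coordinate x_i by F_i(u, v) in f_i, and replace dx_i by d F_i = (∂F_i/∂u) du + (∂F_i/∂v) dv.
  For the x component: f_1(F) = 6*u + 4*v^2; d F_1 = (2) du + (0) dv
  For the y component: f_2(F) = u^2 + 7*u + 4*v^2 - 3*v; d F_2 = (2*u) du + (4*v - 3) dv
  For the z component: f_3(F) = -4*u; d F_3 = (3) du + (4*v) dv
Combining and collecting du, dv coefficients:
  coeff of du: 2*u^3 + 14*u^2 + 8*u*v^2 - 6*u*v + 8*v^2
  coeff of dv: 4*u^2*v - 3*u^2 + 12*u*v - 21*u + 16*v^3 - 24*v^2 + 9*v
F^* omega = (2*u^3 + 14*u^2 + 8*u*v^2 - 6*u*v + 8*v^2) du + (4*u^2*v - 3*u^2 + 12*u*v - 21*u + 16*v^3 - 24*v^2 + 9*v) dv.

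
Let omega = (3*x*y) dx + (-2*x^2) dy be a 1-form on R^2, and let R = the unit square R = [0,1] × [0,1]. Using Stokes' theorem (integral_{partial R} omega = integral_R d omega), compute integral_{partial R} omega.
integral_(partial R) omega = -7/2

Stokes: integral_partial_R omega = integral_R d omega with d omega = (∂Q/∂x - ∂P/∂y) dx ∧ dy.
  ∂Q/∂x = -4*x
  ∂P/∂y = 3*x
  integrand = ∂Q/∂x - ∂P/∂y = -7*x.
Integrating over R: integral_0^1 integral_0^1 (-7*x) dx dy = -7/2.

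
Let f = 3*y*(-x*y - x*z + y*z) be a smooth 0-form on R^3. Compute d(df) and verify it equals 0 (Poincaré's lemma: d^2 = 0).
d(df) = 0

Step 1: df = sum_i (∂f/∂x_i) dx_i = (3*y*(-y - z)) dx + (-6*x*y - 3*x*z + 6*y*z) dy + (3*y*(-x + y)) dz.
Step 2: Apply d again. Using the 1-form formula, the coefficient of dx ∧ dy in d(df) is ∂^2 f/∂x ∂y - ∂^2 f/∂y ∂x = (-6*y - 3*z) - (-6*y - 3*z) = 0 (equality of mixed partials for smooth f).
Similarly for dx ∧ dz and dy ∧ dz — all coefficients vanish. So d(df) = 0.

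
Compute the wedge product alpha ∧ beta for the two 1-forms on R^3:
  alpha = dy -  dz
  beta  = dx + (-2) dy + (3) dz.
alpha ∧ beta = (-1) dx ∧ dy + (1) dy ∧ dz + (1) dx ∧ dz

Distribute the wedge, using dx_i ∧ dx_j = -dx_j ∧ dx_i and dx_i ∧ dx_i = 0. For each pair (i, j) with i < j, the coefficient of dx_i ∧ dx_j in alpha ∧ beta is (alpha_i * beta_j - alpha_j * beta_i). Collecting: alpha ∧ beta = (-1) dx ∧ dy + (1) dy ∧ dz + (1) dx ∧ dz.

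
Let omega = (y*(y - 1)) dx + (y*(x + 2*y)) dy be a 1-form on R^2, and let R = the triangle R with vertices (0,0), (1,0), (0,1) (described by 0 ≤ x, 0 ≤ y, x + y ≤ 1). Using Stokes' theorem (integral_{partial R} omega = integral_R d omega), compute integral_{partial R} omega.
integral_(partial R) omega = 1/3

Stokes: integral_partial_R omega = integral_R d omega with d omega = (∂Q/∂x - ∂P/∂y) dx ∧ dy.
  ∂Q/∂x = y
  ∂P/∂y = 2*y - 1
  integrand = ∂Q/∂x - ∂P/∂y = 1 - y.
Integrating over R: integral_0^1 integral_0^{1-x} (1 - y) dy dx = 1/3.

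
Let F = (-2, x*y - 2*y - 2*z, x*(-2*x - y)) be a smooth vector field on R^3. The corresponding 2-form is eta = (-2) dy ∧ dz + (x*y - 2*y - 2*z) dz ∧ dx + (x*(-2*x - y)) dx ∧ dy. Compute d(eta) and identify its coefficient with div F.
d(eta) = (x - 2) dx ∧ dy ∧ dz; div F = x - 2

For a 2-form in R^3 of the form above, applying d gives a 3-form with coefficient ∂P/∂x + ∂Q/∂y + ∂R/∂z:
  ∂P/∂x = 0
  ∂Q/∂y = x - 2
  ∂R/∂z = 0
Sum = x - 2, which is exactly div F.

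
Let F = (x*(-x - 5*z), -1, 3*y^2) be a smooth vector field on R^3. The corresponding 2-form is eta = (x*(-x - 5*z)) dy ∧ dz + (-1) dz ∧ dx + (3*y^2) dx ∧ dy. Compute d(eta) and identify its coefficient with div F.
d(eta) = (-2*x - 5*z) dx ∧ dy ∧ dz; div F = -2*x - 5*z

For a 2-form in R^3 of the form above, applying d gives a 3-form with coefficient ∂P/∂x + ∂Q/∂y + ∂R/∂z:
  ∂P/∂x = -2*x - 5*z
  ∂Q/∂y = 0
  ∂R/∂z = 0
Sum = -2*x - 5*z, which is exactly div F.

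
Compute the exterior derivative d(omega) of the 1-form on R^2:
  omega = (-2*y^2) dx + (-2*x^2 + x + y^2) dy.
d(omega) = (-4*x + 4*y + 1) dx ∧ dy

For a 1-form omega = sum_i f_i dx_i, the exterior derivative is
  d(omega) = sum_{i < j} (∂f_j/∂x_i - ∂f_i/∂x_j) dx_i ∧ dx_j.
  coefficient of dx ∧ dy: ∂f_2/∂x - ∂f_1/∂y = ∂(-2*x^2 + x + y^2)/∂x - ∂(-2*y^2)/∂y = -4*x + 4*y + 1
Assembling: d(omega) = (-4*x + 4*y + 1) dx ∧ dy.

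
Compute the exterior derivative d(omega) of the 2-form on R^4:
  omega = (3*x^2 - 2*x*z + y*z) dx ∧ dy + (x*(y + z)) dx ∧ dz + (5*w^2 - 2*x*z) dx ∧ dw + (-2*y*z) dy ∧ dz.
d(omega) = (-3*x + y) dx ∧ dy ∧ dz + (2*x) dx ∧ dz ∧ dw

For a 2-form omega = sum_{i<j} g_{ij} dx_i ∧ dx_j, the exterior derivative is
  d(omega) = sum_{i<j} d(g_{ij}) ∧ dx_i ∧ dx_j = sum_{i<j, k} (∂g_{ij}/∂x_k) dx_k ∧ dx_i ∧ dx_j.
Expand each term, using dx_k ∧ dx_i ∧ dx_j = sgn(permutation) dx_{(a)} ∧ dx_{(b)} ∧ dx_{(c)} with (a < b < c) sorted:
  d(3*x^2 - 2*x*z + y*z) includes (∂/∂z)(3*x^2 - 2*x*z + y*z) dz = (-2*x + y) dz, which multiplied by dx ∧ dy gives (-2*x + y) dx ∧ dy ∧ dz
  d(x*(y + z)) includes (∂/∂y)(x*(y + z)) dy = (x) dy, which multiplied by dx ∧ dz gives (-x) dx ∧ dy ∧ dz
  d(5*w^2 - 2*x*z) includes (∂/∂z)(5*w^2 - 2*x*z) dz = (-2*x) dz, which multiplied by dx ∧ dw gives (2*x) dx ∧ dz ∧ dw
Collecting like 3-forms: d(omega) = (-3*x + y) dx ∧ dy ∧ dz + (2*x) dx ∧ dz ∧ dw.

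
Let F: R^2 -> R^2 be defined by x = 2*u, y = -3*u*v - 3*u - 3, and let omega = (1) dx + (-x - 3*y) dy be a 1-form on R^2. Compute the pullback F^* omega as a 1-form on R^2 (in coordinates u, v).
F^* omega = (-27*u*v^2 - 48*u*v - 21*u - 27*v - 25) du + (3*u*(-9*u*v - 7*u - 9)) dv

Using F^*(f dg) = (f ∘ F) d(g ∘ F), substitute each coordinate x_i by F_i(u, v) in f_i, and replace dx_i by d F_i = (∂F_i/∂u) du + (∂F_i/∂v) dv.
  For the x component: f_1(F) = 1; d F_1 = (2) du + (0) dv
  For the y component: f_2(F) = 9*u*v + 7*u + 9; d F_2 = (-3*v - 3) du + (-3*u) dv
Combining and collecting du, dv coefficients:
  coeff of du: -27*u*v^2 - 48*u*v - 21*u - 27*v - 25
  coeff of dv: 3*u*(-9*u*v - 7*u - 9)
F^* omega = (-27*u*v^2 - 48*u*v - 21*u - 27*v - 25) du + (3*u*(-9*u*v - 7*u - 9)) dv.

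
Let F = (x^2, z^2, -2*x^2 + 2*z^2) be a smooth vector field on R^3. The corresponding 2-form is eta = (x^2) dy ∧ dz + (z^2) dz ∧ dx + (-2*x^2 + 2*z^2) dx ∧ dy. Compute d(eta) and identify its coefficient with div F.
d(eta) = (2*x + 4*z) dx ∧ dy ∧ dz; div F = 2*x + 4*z

For a 2-form in R^3 of the form above, applying d gives a 3-form with coefficient ∂P/∂x + ∂Q/∂y + ∂R/∂z:
  ∂P/∂x = 2*x
  ∂Q/∂y = 0
  ∂R/∂z = 4*z
Sum = 2*x + 4*z, which is exactly div F.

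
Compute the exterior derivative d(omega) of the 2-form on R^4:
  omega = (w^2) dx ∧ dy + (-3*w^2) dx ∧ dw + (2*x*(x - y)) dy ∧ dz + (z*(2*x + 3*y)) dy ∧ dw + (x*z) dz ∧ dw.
d(omega) = (2*w + 2*z) dx ∧ dy ∧ dw + (4*x - 2*y) dx ∧ dy ∧ dz + (-2*x - 3*y) dy ∧ dz ∧ dw + (z) dx ∧ dz ∧ dw

For a 2-form omega = sum_{i<j} g_{ij} dx_i ∧ dx_j, the exterior derivative is
  d(omega) = sum_{i<j} d(g_{ij}) ∧ dx_i ∧ dx_j = sum_{i<j, k} (∂g_{ij}/∂x_k) dx_k ∧ dx_i ∧ dx_j.
Expand each term, using dx_k ∧ dx_i ∧ dx_j = sgn(permutation) dx_{(a)} ∧ dx_{(b)} ∧ dx_{(c)} with (a < b < c) sorted:
  d(w^2) includes (∂/∂w)(w^2) dw = (2*w) dw, which multiplied by dx ∧ dy gives (2*w) dx ∧ dy ∧ dw
  d(2*x*(x - y)) includes (∂/∂x)(2*x*(x - y)) dx = (4*x - 2*y) dx, which multiplied by dy ∧ dz gives (4*x - 2*y) dx ∧ dy ∧ dz
  d(z*(2*x + 3*y)) includes (∂/∂x)(z*(2*x + 3*y)) dx = (2*z) dx, which multiplied by dy ∧ dw gives (2*z) dx ∧ dy ∧ dw
  d(z*(2*x + 3*y)) includes (∂/∂z)(z*(2*x + 3*y)) dz = (2*x + 3*y) dz, which multiplied by dy ∧ dw gives (-2*x - 3*y) dy ∧ dz ∧ dw
  d(x*z) includes (∂/∂x)(x*z) dx = (z) dx, which multiplied by dz ∧ dw gives (z) dx ∧ dz ∧ dw
Collecting like 3-forms: d(omega) = (2*w + 2*z) dx ∧ dy ∧ dw + (4*x - 2*y) dx ∧ dy ∧ dz + (-2*x - 3*y) dy ∧ dz ∧ dw + (z) dx ∧ dz ∧ dw.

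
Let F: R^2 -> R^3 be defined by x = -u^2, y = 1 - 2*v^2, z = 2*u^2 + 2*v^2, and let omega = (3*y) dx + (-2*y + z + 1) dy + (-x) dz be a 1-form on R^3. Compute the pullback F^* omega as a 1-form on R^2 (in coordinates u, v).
F^* omega = (2*u*(2*u^2 + 6*v^2 - 3)) du + (4*v*(-u^2 - 6*v^2 + 1)) dv

Using F^*(f dg) = (f ∘ F) d(g ∘ F), substitute each coordinate x_i by F_i(u, v) in f_i, and replace dx_i by d F_i = (∂F_i/∂u) du + (∂F_i/∂v) dv.
  For the x component: f_1(F) = 3 - 6*v^2; d F_1 = (-2*u) du + (0) dv
  For the y component: f_2(F) = 2*u^2 + 6*v^2 - 1; d F_2 = (0) du + (-4*v) dv
  For the z component: f_3(F) = u^2; d F_3 = (4*u) du + (4*v) dv
Combining and collecting du, dv coefficients:
  coeff of du: 2*u*(2*u^2 + 6*v^2 - 3)
  coeff of dv: 4*v*(-u^2 - 6*v^2 + 1)
F^* omega = (2*u*(2*u^2 + 6*v^2 - 3)) du + (4*v*(-u^2 - 6*v^2 + 1)) dv.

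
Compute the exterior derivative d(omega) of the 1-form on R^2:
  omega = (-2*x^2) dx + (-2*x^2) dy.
d(omega) = (-4*x) dx ∧ dy

For a 1-form omega = sum_i f_i dx_i, the exterior derivative is
  d(omega) = sum_{i < j} (∂f_j/∂x_i - ∂f_i/∂x_j) dx_i ∧ dx_j.
  coefficient of dx ∧ dy: ∂f_2/∂x - ∂f_1/∂y = ∂(-2*x^2)/∂x - ∂(-2*x^2)/∂y = -4*x
Assembling: d(omega) = (-4*x) dx ∧ dy.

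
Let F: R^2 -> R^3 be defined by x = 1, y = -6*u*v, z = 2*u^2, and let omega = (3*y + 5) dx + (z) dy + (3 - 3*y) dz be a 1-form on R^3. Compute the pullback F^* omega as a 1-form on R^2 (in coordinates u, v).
F^* omega = (12*u*(5*u*v + 1)) du + (-12*u^3) dv

Using F^*(f dg) = (f ∘ F) d(g ∘ F), substitute each coordinate x_i by F_i(u, v) in f_i, and replace dx_i by d F_i = (∂F_i/∂u) du + (∂F_i/∂v) dv.
  For the x component: f_1(F) = -18*u*v + 5; d F_1 = (0) du + (0) dv
  For the y component: f_2(F) = 2*u^2; d F_2 = (-6*v) du + (-6*u) dv
  For the z component: f_3(F) = 18*u*v + 3; d F_3 = (4*u) du + (0) dv
Combining and collecting du, dv coefficients:
  coeff of du: 12*u*(5*u*v + 1)
  coeff of dv: -12*u^3
F^* omega = (12*u*(5*u*v + 1)) du + (-12*u^3) dv.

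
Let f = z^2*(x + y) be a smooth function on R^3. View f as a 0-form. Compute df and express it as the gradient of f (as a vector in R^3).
df = (z^2) dx + (z^2) dy + (2*z*(x + y)) dz; grad f = (z^2, z^2, 2*z*(x + y))

For a 0-form f, d f = (∂f/∂x) dx + (∂f/∂y) dy + (∂f/∂z) dz. The components of the vector representation are exactly the entries of grad f in Cartesian coordinates:
  ∂f/∂x = z^2
  ∂f/∂y = z^2
  ∂f/∂z = 2*z*(x + y).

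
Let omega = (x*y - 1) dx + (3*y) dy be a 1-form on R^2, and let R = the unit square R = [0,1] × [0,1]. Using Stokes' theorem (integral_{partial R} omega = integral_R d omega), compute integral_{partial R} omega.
integral_(partial R) omega = -1/2

Stokes: integral_partial_R omega = integral_R d omega with d omega = (∂Q/∂x - ∂P/∂y) dx ∧ dy.
  ∂Q/∂x = 0
  ∂P/∂y = x
  integrand = ∂Q/∂x - ∂P/∂y = -x.
Integrating over R: integral_0^1 integral_0^1 (-x) dx dy = -1/2.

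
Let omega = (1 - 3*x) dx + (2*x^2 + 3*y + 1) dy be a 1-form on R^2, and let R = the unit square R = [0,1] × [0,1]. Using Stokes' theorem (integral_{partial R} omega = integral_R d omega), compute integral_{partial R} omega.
integral_(partial R) omega = 2

Stokes: integral_partial_R omega = integral_R d omega with d omega = (∂Q/∂x - ∂P/∂y) dx ∧ dy.
  ∂Q/∂x = 4*x
  ∂P/∂y = 0
  integrand = ∂Q/∂x - ∂P/∂y = 4*x.
Integrating over R: integral_0^1 integral_0^1 (4*x) dx dy = 2.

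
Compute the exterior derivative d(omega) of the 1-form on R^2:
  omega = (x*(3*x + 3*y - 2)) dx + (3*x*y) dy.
d(omega) = (-3*x + 3*y) dx ∧ dy

For a 1-form omega = sum_i f_i dx_i, the exterior derivative is
  d(omega) = sum_{i < j} (∂f_j/∂x_i - ∂f_i/∂x_j) dx_i ∧ dx_j.
  coefficient of dx ∧ dy: ∂f_2/∂x - ∂f_1/∂y = ∂(3*x*y)/∂x - ∂(x*(3*x + 3*y - 2))/∂y = -3*x + 3*y
Assembling: d(omega) = (-3*x + 3*y) dx ∧ dy.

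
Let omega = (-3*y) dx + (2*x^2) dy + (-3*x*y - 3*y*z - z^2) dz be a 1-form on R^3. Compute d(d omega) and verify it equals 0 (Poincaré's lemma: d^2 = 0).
d(d omega) = 0

Step 1: d omega = sum_{i<j} (∂f_j/∂x_i - ∂f_i/∂x_j) dx_i ∧ dx_j:
  coeff of dx ∧ dy: 4*x + 3
  coeff of dx ∧ dz: -3*y
  coeff of dy ∧ dz: -3*x - 3*z
Step 2: Apply d again to each 2-form coefficient. The only possible 3-form in R^3 is dx ∧ dy ∧ dz, with coefficient
  ∂(coeff of dy∧dz)/∂x - ∂(coeff of dx∧dz)/∂y + ∂(coeff of dx∧dy)/∂z
  = ∂/∂x (-3*x - 3*z) - ∂/∂y (-3*y) + ∂/∂z (4*x + 3).
Each of these terms simplifies to sums of mixed partials that cancel in pairs. The result is 0 (by equality of mixed partials for smooth functions — Schwarz / Clairaut).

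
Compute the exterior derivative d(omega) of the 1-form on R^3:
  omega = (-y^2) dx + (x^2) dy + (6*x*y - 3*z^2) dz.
d(omega) = (2*x + 2*y) dx ∧ dy + (6*y) dx ∧ dz + (6*x) dy ∧ dz

For a 1-form omega = sum_i f_i dx_i, the exterior derivative is
  d(omega) = sum_{i < j} (∂f_j/∂x_i - ∂f_i/∂x_j) dx_i ∧ dx_j.
  coefficient of dx ∧ dy: ∂f_2/∂x - ∂f_1/∂y = ∂(x^2)/∂x - ∂(-y^2)/∂y = 2*x + 2*y
  coefficient of dx ∧ dz: ∂f_3/∂x - ∂f_1/∂z = ∂(6*x*y - 3*z^2)/∂x - ∂(-y^2)/∂z = 6*y
  coefficient of dy ∧ dz: ∂f_3/∂y - ∂f_2/∂z = ∂(6*x*y - 3*z^2)/∂y - ∂(x^2)/∂z = 6*x
Assembling: d(omega) = (2*x + 2*y) dx ∧ dy + (6*y) dx ∧ dz + (6*x) dy ∧ dz.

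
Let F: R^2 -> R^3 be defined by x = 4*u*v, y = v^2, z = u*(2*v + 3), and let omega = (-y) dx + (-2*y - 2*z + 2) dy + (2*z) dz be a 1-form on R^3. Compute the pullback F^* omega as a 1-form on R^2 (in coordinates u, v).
F^* omega = (8*u*v^2 + 24*u*v + 18*u - 4*v^3) du + (8*u^2*v + 12*u^2 - 12*u*v^2 - 12*u*v - 4*v^3 + 4*v) dv

Using F^*(f dg) = (f ∘ F) d(g ∘ F), substitute each coordinate x_i by F_i(u, v) in f_i, and replace dx_i by d F_i = (∂F_i/∂u) du + (∂F_i/∂v) dv.
  For the x component: f_1(F) = -v^2; d F_1 = (4*v) du + (4*u) dv
  For the y component: f_2(F) = -4*u*v - 6*u - 2*v^2 + 2; d F_2 = (0) du + (2*v) dv
  For the z component: f_3(F) = 2*u*(2*v + 3); d F_3 = (2*v + 3) du + (2*u) dv
Combining and collecting du, dv coefficients:
  coeff of du: 8*u*v^2 + 24*u*v + 18*u - 4*v^3
  coeff of dv: 8*u^2*v + 12*u^2 - 12*u*v^2 - 12*u*v - 4*v^3 + 4*v
F^* omega = (8*u*v^2 + 24*u*v + 18*u - 4*v^3) du + (8*u^2*v + 12*u^2 - 12*u*v^2 - 12*u*v - 4*v^3 + 4*v) dv.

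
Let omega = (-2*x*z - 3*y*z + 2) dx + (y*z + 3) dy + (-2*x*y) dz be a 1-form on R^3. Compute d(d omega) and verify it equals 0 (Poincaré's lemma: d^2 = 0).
d(d omega) = 0

Step 1: d omega = sum_{i<j} (∂f_j/∂x_i - ∂f_i/∂x_j) dx_i ∧ dx_j:
  coeff of dx ∧ dy: 3*z
  coeff of dx ∧ dz: 2*x + y
  coeff of dy ∧ dz: -2*x - y
Step 2: Apply d again to each 2-form coefficient. The only possible 3-form in R^3 is dx ∧ dy ∧ dz, with coefficient
  ∂(coeff of dy∧dz)/∂x - ∂(coeff of dx∧dz)/∂y + ∂(coeff of dx∧dy)/∂z
  = ∂/∂x (-2*x - y) - ∂/∂y (2*x + y) + ∂/∂z (3*z).
Each of these terms simplifies to sums of mixed partials that cancel in pairs. The result is 0 (by equality of mixed partials for smooth functions — Schwarz / Clairaut).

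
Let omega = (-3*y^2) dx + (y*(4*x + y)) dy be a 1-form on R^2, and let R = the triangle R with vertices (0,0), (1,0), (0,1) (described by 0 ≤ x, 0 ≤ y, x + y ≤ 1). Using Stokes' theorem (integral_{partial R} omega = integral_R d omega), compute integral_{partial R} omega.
integral_(partial R) omega = 5/3

Stokes: integral_partial_R omega = integral_R d omega with d omega = (∂Q/∂x - ∂P/∂y) dx ∧ dy.
  ∂Q/∂x = 4*y
  ∂P/∂y = -6*y
  integrand = ∂Q/∂x - ∂P/∂y = 10*y.
Integrating over R: integral_0^1 integral_0^{1-x} (10*y) dy dx = 5/3.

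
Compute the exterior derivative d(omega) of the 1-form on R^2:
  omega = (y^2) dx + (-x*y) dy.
d(omega) = (-3*y) dx ∧ dy

For a 1-form omega = sum_i f_i dx_i, the exterior derivative is
  d(omega) = sum_{i < j} (∂f_j/∂x_i - ∂f_i/∂x_j) dx_i ∧ dx_j.
  coefficient of dx ∧ dy: ∂f_2/∂x - ∂f_1/∂y = ∂(-x*y)/∂x - ∂(y^2)/∂y = -3*y
Assembling: d(omega) = (-3*y) dx ∧ dy.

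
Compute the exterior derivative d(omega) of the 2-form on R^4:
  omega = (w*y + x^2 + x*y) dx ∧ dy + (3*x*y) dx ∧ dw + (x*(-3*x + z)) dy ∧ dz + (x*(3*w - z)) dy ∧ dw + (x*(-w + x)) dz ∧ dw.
d(omega) = (3*w - 3*x + y - z) dx ∧ dy ∧ dw + (-6*x + z) dx ∧ dy ∧ dz + (x) dy ∧ dz ∧ dw + (-w + 2*x) dx ∧ dz ∧ dw

For a 2-form omega = sum_{i<j} g_{ij} dx_i ∧ dx_j, the exterior derivative is
  d(omega) = sum_{i<j} d(g_{ij}) ∧ dx_i ∧ dx_j = sum_{i<j, k} (∂g_{ij}/∂x_k) dx_k ∧ dx_i ∧ dx_j.
Expand each term, using dx_k ∧ dx_i ∧ dx_j = sgn(permutation) dx_{(a)} ∧ dx_{(b)} ∧ dx_{(c)} with (a < b < c) sorted:
  d(w*y + x^2 + x*y) includes (∂/∂w)(w*y + x^2 + x*y) dw = (y) dw, which multiplied by dx ∧ dy gives (y) dx ∧ dy ∧ dw
  d(3*x*y) includes (∂/∂y)(3*x*y) dy = (3*x) dy, which multiplied by dx ∧ dw gives (-3*x) dx ∧ dy ∧ dw
  d(x*(-3*x + z)) includes (∂/∂x)(x*(-3*x + z)) dx = (-6*x + z) dx, which multiplied by dy ∧ dz gives (-6*x + z) dx ∧ dy ∧ dz
  d(x*(3*w - z)) includes (∂/∂x)(x*(3*w - z)) dx = (3*w - z) dx, which multiplied by dy ∧ dw gives (3*w - z) dx ∧ dy ∧ dw
  d(x*(3*w - z)) includes (∂/∂z)(x*(3*w - z)) dz = (-x) dz, which multiplied by dy ∧ dw gives (x) dy ∧ dz ∧ dw
  d(x*(-w + x)) includes (∂/∂x)(x*(-w + x)) dx = (-w + 2*x) dx, which multiplied by dz ∧ dw gives (-w + 2*x) dx ∧ dz ∧ dw
Collecting like 3-forms: d(omega) = (3*w - 3*x + y - z) dx ∧ dy ∧ dw + (-6*x + z) dx ∧ dy ∧ dz + (x) dy ∧ dz ∧ dw + (-w + 2*x) dx ∧ dz ∧ dw.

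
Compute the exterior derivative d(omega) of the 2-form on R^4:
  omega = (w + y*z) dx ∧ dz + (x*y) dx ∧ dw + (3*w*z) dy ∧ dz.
d(omega) = (-z) dx ∧ dy ∧ dz + (1) dx ∧ dz ∧ dw + (-x) dx ∧ dy ∧ dw + (3*z) dy ∧ dz ∧ dw

For a 2-form omega = sum_{i<j} g_{ij} dx_i ∧ dx_j, the exterior derivative is
  d(omega) = sum_{i<j} d(g_{ij}) ∧ dx_i ∧ dx_j = sum_{i<j, k} (∂g_{ij}/∂x_k) dx_k ∧ dx_i ∧ dx_j.
Expand each term, using dx_k ∧ dx_i ∧ dx_j = sgn(permutation) dx_{(a)} ∧ dx_{(b)} ∧ dx_{(c)} with (a < b < c) sorted:
  d(w + y*z) includes (∂/∂y)(w + y*z) dy = (z) dy, which multiplied by dx ∧ dz gives (-z) dx ∧ dy ∧ dz
  d(w + y*z) includes (∂/∂w)(w + y*z) dw = (1) dw, which multiplied by dx ∧ dz gives (1) dx ∧ dz ∧ dw
  d(x*y) includes (∂/∂y)(x*y) dy = (x) dy, which multiplied by dx ∧ dw gives (-x) dx ∧ dy ∧ dw
  d(3*w*z) includes (∂/∂w)(3*w*z) dw = (3*z) dw, which multiplied by dy ∧ dz gives (3*z) dy ∧ dz ∧ dw
Collecting like 3-forms: d(omega) = (-z) dx ∧ dy ∧ dz + (1) dx ∧ dz ∧ dw + (-x) dx ∧ dy ∧ dw + (3*z) dy ∧ dz ∧ dw.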